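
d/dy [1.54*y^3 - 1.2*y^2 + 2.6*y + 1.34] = 4.62*y^2 - 2.4*y + 2.6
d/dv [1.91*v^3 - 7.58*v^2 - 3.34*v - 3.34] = 5.73*v^2 - 15.16*v - 3.34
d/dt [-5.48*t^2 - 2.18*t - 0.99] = -10.96*t - 2.18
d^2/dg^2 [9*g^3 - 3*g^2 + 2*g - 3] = 54*g - 6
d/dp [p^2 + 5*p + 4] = 2*p + 5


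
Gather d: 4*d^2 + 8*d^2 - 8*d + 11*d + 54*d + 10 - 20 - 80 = 12*d^2 + 57*d - 90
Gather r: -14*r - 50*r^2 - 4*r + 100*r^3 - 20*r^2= 100*r^3 - 70*r^2 - 18*r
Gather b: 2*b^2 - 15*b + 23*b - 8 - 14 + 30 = 2*b^2 + 8*b + 8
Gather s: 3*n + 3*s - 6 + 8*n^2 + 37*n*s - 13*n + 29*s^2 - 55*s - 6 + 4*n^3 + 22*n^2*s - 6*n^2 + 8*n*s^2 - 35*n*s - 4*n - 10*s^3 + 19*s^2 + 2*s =4*n^3 + 2*n^2 - 14*n - 10*s^3 + s^2*(8*n + 48) + s*(22*n^2 + 2*n - 50) - 12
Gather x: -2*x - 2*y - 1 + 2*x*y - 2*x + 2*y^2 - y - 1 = x*(2*y - 4) + 2*y^2 - 3*y - 2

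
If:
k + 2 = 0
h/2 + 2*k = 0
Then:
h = 8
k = -2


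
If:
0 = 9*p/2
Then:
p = 0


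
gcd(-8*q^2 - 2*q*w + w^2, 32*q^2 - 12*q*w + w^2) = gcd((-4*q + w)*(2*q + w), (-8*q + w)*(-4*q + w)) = 4*q - w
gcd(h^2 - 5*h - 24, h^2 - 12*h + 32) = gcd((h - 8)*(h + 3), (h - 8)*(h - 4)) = h - 8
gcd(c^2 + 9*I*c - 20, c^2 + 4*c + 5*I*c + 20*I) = c + 5*I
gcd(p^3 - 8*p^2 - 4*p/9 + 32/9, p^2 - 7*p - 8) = p - 8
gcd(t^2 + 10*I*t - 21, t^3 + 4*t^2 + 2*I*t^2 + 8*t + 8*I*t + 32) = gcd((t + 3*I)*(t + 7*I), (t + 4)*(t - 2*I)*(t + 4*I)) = 1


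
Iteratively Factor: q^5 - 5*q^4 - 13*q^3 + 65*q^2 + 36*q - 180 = (q - 5)*(q^4 - 13*q^2 + 36) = (q - 5)*(q - 3)*(q^3 + 3*q^2 - 4*q - 12) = (q - 5)*(q - 3)*(q + 3)*(q^2 - 4) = (q - 5)*(q - 3)*(q - 2)*(q + 3)*(q + 2)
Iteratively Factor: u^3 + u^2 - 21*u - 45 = (u + 3)*(u^2 - 2*u - 15) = (u + 3)^2*(u - 5)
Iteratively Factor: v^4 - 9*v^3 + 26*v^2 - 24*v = (v - 4)*(v^3 - 5*v^2 + 6*v) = (v - 4)*(v - 2)*(v^2 - 3*v) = (v - 4)*(v - 3)*(v - 2)*(v)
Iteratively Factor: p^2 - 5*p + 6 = (p - 3)*(p - 2)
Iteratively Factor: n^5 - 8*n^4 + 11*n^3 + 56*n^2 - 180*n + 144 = (n + 3)*(n^4 - 11*n^3 + 44*n^2 - 76*n + 48) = (n - 2)*(n + 3)*(n^3 - 9*n^2 + 26*n - 24) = (n - 2)^2*(n + 3)*(n^2 - 7*n + 12) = (n - 3)*(n - 2)^2*(n + 3)*(n - 4)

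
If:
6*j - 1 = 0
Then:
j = 1/6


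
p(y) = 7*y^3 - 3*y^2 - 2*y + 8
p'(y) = 21*y^2 - 6*y - 2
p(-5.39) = -1164.51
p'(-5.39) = 640.43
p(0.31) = 7.30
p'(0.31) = -1.84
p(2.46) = 89.13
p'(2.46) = 110.32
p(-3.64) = -362.07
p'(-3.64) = 298.08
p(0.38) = 7.19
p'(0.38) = -1.25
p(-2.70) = -146.25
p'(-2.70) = 167.29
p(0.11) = 7.75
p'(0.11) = -2.41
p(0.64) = 7.33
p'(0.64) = 2.76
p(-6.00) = -1600.00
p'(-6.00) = 790.00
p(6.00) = 1400.00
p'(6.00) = 718.00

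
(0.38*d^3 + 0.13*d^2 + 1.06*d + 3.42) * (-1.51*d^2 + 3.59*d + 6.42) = -0.5738*d^5 + 1.1679*d^4 + 1.3057*d^3 - 0.5242*d^2 + 19.083*d + 21.9564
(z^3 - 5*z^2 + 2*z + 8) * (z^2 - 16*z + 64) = z^5 - 21*z^4 + 146*z^3 - 344*z^2 + 512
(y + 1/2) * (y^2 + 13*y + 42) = y^3 + 27*y^2/2 + 97*y/2 + 21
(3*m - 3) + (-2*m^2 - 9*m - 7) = -2*m^2 - 6*m - 10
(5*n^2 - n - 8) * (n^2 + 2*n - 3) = 5*n^4 + 9*n^3 - 25*n^2 - 13*n + 24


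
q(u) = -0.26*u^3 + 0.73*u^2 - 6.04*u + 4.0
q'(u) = -0.78*u^2 + 1.46*u - 6.04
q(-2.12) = 22.56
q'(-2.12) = -12.64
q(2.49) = -10.53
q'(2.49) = -7.24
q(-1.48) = 15.38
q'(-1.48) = -9.91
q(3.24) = -16.75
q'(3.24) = -9.50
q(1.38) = -3.63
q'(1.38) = -5.51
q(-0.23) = 5.43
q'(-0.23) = -6.42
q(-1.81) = 18.87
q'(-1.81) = -11.24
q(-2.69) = 30.59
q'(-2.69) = -15.61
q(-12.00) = 630.88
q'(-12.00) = -135.88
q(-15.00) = 1136.35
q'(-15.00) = -203.44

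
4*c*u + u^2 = u*(4*c + u)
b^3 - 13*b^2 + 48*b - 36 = (b - 6)^2*(b - 1)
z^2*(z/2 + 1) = z^3/2 + z^2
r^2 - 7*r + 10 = (r - 5)*(r - 2)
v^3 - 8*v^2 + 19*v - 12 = (v - 4)*(v - 3)*(v - 1)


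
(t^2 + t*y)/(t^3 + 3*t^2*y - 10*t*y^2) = (t + y)/(t^2 + 3*t*y - 10*y^2)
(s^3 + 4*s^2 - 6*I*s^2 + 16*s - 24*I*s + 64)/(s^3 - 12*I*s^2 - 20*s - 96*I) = (s + 4)/(s - 6*I)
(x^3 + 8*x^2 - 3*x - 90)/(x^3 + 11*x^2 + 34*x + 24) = (x^2 + 2*x - 15)/(x^2 + 5*x + 4)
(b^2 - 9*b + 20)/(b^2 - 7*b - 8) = (-b^2 + 9*b - 20)/(-b^2 + 7*b + 8)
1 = 1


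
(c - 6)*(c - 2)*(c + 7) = c^3 - c^2 - 44*c + 84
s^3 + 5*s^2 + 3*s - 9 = (s - 1)*(s + 3)^2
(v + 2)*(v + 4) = v^2 + 6*v + 8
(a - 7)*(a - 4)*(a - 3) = a^3 - 14*a^2 + 61*a - 84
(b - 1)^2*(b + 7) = b^3 + 5*b^2 - 13*b + 7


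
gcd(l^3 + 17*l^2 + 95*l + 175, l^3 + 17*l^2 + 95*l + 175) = l^3 + 17*l^2 + 95*l + 175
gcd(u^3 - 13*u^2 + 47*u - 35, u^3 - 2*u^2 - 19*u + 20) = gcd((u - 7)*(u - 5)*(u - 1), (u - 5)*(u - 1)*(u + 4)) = u^2 - 6*u + 5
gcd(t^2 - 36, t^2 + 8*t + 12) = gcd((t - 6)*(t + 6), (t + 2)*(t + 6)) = t + 6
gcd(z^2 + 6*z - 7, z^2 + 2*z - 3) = z - 1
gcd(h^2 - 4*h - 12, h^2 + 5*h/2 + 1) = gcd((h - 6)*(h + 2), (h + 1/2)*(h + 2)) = h + 2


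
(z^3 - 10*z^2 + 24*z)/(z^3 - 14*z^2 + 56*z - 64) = z*(z - 6)/(z^2 - 10*z + 16)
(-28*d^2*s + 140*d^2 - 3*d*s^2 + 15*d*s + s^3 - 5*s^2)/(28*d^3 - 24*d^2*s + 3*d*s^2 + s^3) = (-28*d^2*s + 140*d^2 - 3*d*s^2 + 15*d*s + s^3 - 5*s^2)/(28*d^3 - 24*d^2*s + 3*d*s^2 + s^3)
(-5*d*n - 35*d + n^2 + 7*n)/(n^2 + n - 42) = (-5*d + n)/(n - 6)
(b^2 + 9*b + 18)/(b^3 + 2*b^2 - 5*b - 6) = (b + 6)/(b^2 - b - 2)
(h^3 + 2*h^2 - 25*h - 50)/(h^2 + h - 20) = (h^2 - 3*h - 10)/(h - 4)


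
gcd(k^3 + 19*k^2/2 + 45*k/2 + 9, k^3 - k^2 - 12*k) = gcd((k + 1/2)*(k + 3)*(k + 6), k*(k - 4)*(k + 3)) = k + 3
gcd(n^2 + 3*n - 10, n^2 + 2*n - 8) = n - 2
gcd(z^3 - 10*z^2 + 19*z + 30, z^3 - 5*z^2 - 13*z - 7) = z + 1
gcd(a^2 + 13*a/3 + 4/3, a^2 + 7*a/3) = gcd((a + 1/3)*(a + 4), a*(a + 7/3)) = 1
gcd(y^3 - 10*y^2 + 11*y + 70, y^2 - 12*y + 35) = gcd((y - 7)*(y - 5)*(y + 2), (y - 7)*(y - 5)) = y^2 - 12*y + 35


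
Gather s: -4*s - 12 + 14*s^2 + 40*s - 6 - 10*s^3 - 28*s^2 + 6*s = -10*s^3 - 14*s^2 + 42*s - 18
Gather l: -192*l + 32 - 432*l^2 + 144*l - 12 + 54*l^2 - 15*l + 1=-378*l^2 - 63*l + 21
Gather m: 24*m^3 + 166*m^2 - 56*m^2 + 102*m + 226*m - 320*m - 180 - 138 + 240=24*m^3 + 110*m^2 + 8*m - 78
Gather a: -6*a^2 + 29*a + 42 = -6*a^2 + 29*a + 42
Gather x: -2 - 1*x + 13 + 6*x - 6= 5*x + 5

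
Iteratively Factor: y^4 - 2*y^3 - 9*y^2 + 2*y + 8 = (y + 1)*(y^3 - 3*y^2 - 6*y + 8) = (y + 1)*(y + 2)*(y^2 - 5*y + 4) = (y - 1)*(y + 1)*(y + 2)*(y - 4)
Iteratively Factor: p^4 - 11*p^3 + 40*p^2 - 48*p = (p - 4)*(p^3 - 7*p^2 + 12*p) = (p - 4)^2*(p^2 - 3*p) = (p - 4)^2*(p - 3)*(p)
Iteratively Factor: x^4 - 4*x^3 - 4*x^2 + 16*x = (x)*(x^3 - 4*x^2 - 4*x + 16) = x*(x - 2)*(x^2 - 2*x - 8) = x*(x - 2)*(x + 2)*(x - 4)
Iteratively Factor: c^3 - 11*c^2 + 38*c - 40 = (c - 4)*(c^2 - 7*c + 10) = (c - 4)*(c - 2)*(c - 5)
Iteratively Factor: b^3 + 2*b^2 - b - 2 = (b - 1)*(b^2 + 3*b + 2) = (b - 1)*(b + 2)*(b + 1)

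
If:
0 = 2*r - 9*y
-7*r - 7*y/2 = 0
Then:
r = 0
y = 0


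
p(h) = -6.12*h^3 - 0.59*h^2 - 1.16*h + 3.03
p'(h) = -18.36*h^2 - 1.18*h - 1.16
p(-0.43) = 3.91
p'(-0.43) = -4.05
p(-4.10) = 419.66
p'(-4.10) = -304.95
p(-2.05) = 55.65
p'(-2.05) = -75.90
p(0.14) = 2.84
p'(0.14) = -1.69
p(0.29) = 2.49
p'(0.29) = -3.05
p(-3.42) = 244.91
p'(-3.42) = -211.87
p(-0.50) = 4.23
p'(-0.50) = -5.16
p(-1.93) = 47.07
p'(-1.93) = -67.27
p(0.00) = 3.03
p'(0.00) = -1.16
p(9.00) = -4516.68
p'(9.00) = -1498.94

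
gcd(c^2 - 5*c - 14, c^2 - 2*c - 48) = 1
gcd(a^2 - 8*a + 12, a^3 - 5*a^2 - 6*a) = a - 6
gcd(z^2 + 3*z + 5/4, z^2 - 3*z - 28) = 1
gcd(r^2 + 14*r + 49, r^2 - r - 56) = r + 7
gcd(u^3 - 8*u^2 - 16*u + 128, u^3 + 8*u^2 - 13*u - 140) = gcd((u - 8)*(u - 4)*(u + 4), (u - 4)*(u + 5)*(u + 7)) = u - 4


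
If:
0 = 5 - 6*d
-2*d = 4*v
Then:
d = 5/6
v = -5/12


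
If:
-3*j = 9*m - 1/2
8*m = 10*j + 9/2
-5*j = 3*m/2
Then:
No Solution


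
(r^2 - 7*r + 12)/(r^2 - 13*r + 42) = (r^2 - 7*r + 12)/(r^2 - 13*r + 42)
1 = 1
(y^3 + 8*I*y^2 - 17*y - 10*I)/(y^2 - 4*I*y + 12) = (y^2 + 6*I*y - 5)/(y - 6*I)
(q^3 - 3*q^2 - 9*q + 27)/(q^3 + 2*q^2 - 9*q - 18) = (q - 3)/(q + 2)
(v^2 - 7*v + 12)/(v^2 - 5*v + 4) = (v - 3)/(v - 1)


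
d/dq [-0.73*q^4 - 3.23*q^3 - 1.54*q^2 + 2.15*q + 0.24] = -2.92*q^3 - 9.69*q^2 - 3.08*q + 2.15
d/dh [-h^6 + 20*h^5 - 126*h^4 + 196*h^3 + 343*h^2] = 2*h*(-3*h^4 + 50*h^3 - 252*h^2 + 294*h + 343)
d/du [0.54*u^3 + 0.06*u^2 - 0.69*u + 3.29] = 1.62*u^2 + 0.12*u - 0.69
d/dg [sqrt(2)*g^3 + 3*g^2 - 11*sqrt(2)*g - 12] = 3*sqrt(2)*g^2 + 6*g - 11*sqrt(2)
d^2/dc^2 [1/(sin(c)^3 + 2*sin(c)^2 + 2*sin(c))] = (-9*sin(c)^3 - 22*sin(c)^2 - 8*sin(c) + 20 + 32/sin(c) + 24/sin(c)^2 + 8/sin(c)^3)/(sin(c)^2 + 2*sin(c) + 2)^3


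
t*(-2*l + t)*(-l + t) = 2*l^2*t - 3*l*t^2 + t^3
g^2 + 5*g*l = g*(g + 5*l)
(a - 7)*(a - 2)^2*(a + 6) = a^4 - 5*a^3 - 34*a^2 + 164*a - 168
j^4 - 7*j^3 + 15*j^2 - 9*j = j*(j - 3)^2*(j - 1)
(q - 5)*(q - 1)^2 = q^3 - 7*q^2 + 11*q - 5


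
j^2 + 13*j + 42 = (j + 6)*(j + 7)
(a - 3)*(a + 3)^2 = a^3 + 3*a^2 - 9*a - 27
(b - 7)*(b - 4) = b^2 - 11*b + 28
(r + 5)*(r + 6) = r^2 + 11*r + 30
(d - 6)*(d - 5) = d^2 - 11*d + 30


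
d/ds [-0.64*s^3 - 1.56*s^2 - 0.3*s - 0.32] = -1.92*s^2 - 3.12*s - 0.3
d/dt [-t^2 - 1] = -2*t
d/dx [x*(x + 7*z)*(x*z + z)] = z*(3*x^2 + 14*x*z + 2*x + 7*z)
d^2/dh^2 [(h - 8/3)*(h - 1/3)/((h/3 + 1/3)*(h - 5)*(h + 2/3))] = 6*(27*h^6 - 243*h^5 + 1575*h^4 - 2221*h^3 - 2272*h^2 + 4780*h + 3514)/(27*h^9 - 270*h^8 + 279*h^7 + 2870*h^6 - 339*h^5 - 14730*h^4 - 25067*h^3 - 18870*h^2 - 6900*h - 1000)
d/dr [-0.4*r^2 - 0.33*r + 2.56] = -0.8*r - 0.33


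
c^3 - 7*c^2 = c^2*(c - 7)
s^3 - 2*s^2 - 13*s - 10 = (s - 5)*(s + 1)*(s + 2)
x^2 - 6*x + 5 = (x - 5)*(x - 1)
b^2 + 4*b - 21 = (b - 3)*(b + 7)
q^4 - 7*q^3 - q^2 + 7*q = q*(q - 7)*(q - 1)*(q + 1)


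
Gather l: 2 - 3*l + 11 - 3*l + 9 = 22 - 6*l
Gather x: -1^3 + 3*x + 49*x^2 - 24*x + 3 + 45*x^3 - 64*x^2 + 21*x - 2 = 45*x^3 - 15*x^2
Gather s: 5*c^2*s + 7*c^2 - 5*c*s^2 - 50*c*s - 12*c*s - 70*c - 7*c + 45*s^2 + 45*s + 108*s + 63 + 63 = 7*c^2 - 77*c + s^2*(45 - 5*c) + s*(5*c^2 - 62*c + 153) + 126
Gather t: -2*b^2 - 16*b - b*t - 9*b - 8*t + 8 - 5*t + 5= -2*b^2 - 25*b + t*(-b - 13) + 13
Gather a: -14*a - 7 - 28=-14*a - 35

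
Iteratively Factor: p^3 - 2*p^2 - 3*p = (p)*(p^2 - 2*p - 3) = p*(p - 3)*(p + 1)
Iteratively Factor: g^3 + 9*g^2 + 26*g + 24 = (g + 2)*(g^2 + 7*g + 12) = (g + 2)*(g + 4)*(g + 3)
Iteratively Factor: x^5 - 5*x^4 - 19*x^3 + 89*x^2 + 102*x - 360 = (x - 5)*(x^4 - 19*x^2 - 6*x + 72) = (x - 5)*(x + 3)*(x^3 - 3*x^2 - 10*x + 24) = (x - 5)*(x + 3)^2*(x^2 - 6*x + 8) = (x - 5)*(x - 4)*(x + 3)^2*(x - 2)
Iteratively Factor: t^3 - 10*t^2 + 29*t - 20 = (t - 5)*(t^2 - 5*t + 4) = (t - 5)*(t - 1)*(t - 4)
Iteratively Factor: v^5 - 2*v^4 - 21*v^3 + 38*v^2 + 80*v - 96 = (v - 3)*(v^4 + v^3 - 18*v^2 - 16*v + 32) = (v - 3)*(v + 2)*(v^3 - v^2 - 16*v + 16) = (v - 3)*(v - 1)*(v + 2)*(v^2 - 16) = (v - 4)*(v - 3)*(v - 1)*(v + 2)*(v + 4)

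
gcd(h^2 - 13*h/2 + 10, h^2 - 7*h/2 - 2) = h - 4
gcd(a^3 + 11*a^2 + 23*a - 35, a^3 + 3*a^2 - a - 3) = a - 1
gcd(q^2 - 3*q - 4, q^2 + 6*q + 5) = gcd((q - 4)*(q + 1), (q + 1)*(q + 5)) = q + 1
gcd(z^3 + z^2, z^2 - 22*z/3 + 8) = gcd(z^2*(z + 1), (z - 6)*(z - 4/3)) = 1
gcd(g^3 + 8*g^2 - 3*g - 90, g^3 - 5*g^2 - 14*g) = 1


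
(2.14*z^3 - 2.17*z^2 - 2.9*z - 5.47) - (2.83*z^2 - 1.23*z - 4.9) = 2.14*z^3 - 5.0*z^2 - 1.67*z - 0.569999999999999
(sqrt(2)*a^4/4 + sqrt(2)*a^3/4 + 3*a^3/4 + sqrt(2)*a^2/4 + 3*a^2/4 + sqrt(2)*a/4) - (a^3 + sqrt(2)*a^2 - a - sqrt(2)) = sqrt(2)*a^4/4 - a^3/4 + sqrt(2)*a^3/4 - 3*sqrt(2)*a^2/4 + 3*a^2/4 + sqrt(2)*a/4 + a + sqrt(2)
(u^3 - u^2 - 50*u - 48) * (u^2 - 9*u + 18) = u^5 - 10*u^4 - 23*u^3 + 384*u^2 - 468*u - 864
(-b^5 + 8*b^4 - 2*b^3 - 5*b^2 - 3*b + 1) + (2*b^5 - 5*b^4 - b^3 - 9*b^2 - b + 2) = b^5 + 3*b^4 - 3*b^3 - 14*b^2 - 4*b + 3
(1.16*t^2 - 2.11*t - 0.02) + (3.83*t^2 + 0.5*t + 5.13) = 4.99*t^2 - 1.61*t + 5.11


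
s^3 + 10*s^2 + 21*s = s*(s + 3)*(s + 7)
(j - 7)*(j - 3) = j^2 - 10*j + 21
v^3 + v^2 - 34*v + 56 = (v - 4)*(v - 2)*(v + 7)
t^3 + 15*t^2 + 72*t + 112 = (t + 4)^2*(t + 7)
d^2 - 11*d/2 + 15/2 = (d - 3)*(d - 5/2)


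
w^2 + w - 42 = (w - 6)*(w + 7)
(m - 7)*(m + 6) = m^2 - m - 42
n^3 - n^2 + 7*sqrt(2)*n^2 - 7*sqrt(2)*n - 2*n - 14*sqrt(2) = (n - 2)*(n + 1)*(n + 7*sqrt(2))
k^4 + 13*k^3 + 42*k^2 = k^2*(k + 6)*(k + 7)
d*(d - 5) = d^2 - 5*d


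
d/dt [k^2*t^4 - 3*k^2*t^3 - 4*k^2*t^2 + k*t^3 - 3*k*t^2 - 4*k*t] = k*(4*k*t^3 - 9*k*t^2 - 8*k*t + 3*t^2 - 6*t - 4)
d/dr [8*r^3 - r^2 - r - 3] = 24*r^2 - 2*r - 1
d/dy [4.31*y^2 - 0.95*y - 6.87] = 8.62*y - 0.95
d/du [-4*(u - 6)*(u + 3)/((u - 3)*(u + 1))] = 4*(-u^2 - 30*u + 27)/(u^4 - 4*u^3 - 2*u^2 + 12*u + 9)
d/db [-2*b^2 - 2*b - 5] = -4*b - 2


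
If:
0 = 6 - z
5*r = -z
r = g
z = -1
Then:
No Solution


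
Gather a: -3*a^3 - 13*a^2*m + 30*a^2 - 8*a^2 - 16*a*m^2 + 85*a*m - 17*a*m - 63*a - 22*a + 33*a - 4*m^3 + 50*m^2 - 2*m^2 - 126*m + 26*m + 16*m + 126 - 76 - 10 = -3*a^3 + a^2*(22 - 13*m) + a*(-16*m^2 + 68*m - 52) - 4*m^3 + 48*m^2 - 84*m + 40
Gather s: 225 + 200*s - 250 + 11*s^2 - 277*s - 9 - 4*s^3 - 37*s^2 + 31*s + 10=-4*s^3 - 26*s^2 - 46*s - 24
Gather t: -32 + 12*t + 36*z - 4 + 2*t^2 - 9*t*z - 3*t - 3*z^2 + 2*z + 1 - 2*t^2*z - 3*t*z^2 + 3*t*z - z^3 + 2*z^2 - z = t^2*(2 - 2*z) + t*(-3*z^2 - 6*z + 9) - z^3 - z^2 + 37*z - 35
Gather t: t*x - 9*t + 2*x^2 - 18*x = t*(x - 9) + 2*x^2 - 18*x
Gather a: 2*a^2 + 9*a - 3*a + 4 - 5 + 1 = 2*a^2 + 6*a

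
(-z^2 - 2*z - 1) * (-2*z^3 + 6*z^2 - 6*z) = 2*z^5 - 2*z^4 - 4*z^3 + 6*z^2 + 6*z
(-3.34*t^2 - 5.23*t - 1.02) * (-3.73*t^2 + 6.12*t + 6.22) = 12.4582*t^4 - 0.932899999999997*t^3 - 48.9778*t^2 - 38.773*t - 6.3444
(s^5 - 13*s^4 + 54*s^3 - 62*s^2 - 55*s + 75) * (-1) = -s^5 + 13*s^4 - 54*s^3 + 62*s^2 + 55*s - 75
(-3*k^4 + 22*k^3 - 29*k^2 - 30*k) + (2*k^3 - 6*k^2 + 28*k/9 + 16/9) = -3*k^4 + 24*k^3 - 35*k^2 - 242*k/9 + 16/9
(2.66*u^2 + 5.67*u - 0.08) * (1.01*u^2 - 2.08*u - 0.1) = 2.6866*u^4 + 0.193899999999999*u^3 - 12.1404*u^2 - 0.4006*u + 0.008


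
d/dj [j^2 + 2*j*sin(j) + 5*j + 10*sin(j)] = 2*j*cos(j) + 2*j + 2*sin(j) + 10*cos(j) + 5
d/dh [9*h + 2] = 9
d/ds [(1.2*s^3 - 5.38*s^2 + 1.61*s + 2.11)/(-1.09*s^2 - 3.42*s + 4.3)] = (-1.308*s^4 - 8.208*s^3 + 35.6345*s^2 - 41.6682*s + 14.1392)/(1.1881*s^4 + 7.4556*s^3 + 2.3224*s^2 - 29.412*s + 18.49)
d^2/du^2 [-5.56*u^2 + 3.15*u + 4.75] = -11.1200000000000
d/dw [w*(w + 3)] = 2*w + 3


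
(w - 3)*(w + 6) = w^2 + 3*w - 18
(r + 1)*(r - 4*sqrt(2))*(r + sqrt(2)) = r^3 - 3*sqrt(2)*r^2 + r^2 - 8*r - 3*sqrt(2)*r - 8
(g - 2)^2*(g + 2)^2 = g^4 - 8*g^2 + 16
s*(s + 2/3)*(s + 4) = s^3 + 14*s^2/3 + 8*s/3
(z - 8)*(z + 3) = z^2 - 5*z - 24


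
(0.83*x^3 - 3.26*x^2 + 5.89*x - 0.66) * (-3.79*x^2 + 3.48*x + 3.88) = -3.1457*x^5 + 15.2438*x^4 - 30.4475*x^3 + 10.3498*x^2 + 20.5564*x - 2.5608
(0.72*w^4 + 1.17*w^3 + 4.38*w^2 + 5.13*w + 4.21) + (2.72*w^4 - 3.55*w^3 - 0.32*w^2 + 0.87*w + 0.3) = 3.44*w^4 - 2.38*w^3 + 4.06*w^2 + 6.0*w + 4.51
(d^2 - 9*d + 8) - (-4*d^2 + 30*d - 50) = 5*d^2 - 39*d + 58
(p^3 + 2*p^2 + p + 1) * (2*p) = 2*p^4 + 4*p^3 + 2*p^2 + 2*p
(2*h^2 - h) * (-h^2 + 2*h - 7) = -2*h^4 + 5*h^3 - 16*h^2 + 7*h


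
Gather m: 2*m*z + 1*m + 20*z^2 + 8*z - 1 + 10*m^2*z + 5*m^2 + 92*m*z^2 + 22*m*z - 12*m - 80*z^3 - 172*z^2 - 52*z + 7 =m^2*(10*z + 5) + m*(92*z^2 + 24*z - 11) - 80*z^3 - 152*z^2 - 44*z + 6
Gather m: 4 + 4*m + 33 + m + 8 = 5*m + 45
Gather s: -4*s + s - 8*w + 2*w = -3*s - 6*w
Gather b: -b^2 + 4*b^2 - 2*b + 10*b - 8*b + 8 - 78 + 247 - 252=3*b^2 - 75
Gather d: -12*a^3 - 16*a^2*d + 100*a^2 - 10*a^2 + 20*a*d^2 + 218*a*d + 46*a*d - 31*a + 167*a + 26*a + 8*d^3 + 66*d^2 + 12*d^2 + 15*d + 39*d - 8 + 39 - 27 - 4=-12*a^3 + 90*a^2 + 162*a + 8*d^3 + d^2*(20*a + 78) + d*(-16*a^2 + 264*a + 54)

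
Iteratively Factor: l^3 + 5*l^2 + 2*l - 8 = (l + 2)*(l^2 + 3*l - 4) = (l + 2)*(l + 4)*(l - 1)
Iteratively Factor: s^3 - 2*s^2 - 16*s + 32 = (s - 4)*(s^2 + 2*s - 8) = (s - 4)*(s + 4)*(s - 2)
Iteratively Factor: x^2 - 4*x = (x - 4)*(x)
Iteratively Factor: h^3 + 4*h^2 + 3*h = (h + 3)*(h^2 + h) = (h + 1)*(h + 3)*(h)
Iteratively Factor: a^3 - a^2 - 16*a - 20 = (a + 2)*(a^2 - 3*a - 10) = (a - 5)*(a + 2)*(a + 2)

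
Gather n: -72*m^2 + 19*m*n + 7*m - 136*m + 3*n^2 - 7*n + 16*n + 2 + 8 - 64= -72*m^2 - 129*m + 3*n^2 + n*(19*m + 9) - 54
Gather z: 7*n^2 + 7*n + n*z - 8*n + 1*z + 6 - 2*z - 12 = 7*n^2 - n + z*(n - 1) - 6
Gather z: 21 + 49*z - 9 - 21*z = 28*z + 12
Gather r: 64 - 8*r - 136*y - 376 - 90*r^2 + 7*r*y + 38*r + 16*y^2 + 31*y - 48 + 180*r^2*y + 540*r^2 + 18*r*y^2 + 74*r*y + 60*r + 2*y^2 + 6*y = r^2*(180*y + 450) + r*(18*y^2 + 81*y + 90) + 18*y^2 - 99*y - 360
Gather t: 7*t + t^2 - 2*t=t^2 + 5*t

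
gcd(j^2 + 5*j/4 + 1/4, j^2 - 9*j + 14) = 1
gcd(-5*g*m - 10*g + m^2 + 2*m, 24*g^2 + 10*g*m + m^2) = 1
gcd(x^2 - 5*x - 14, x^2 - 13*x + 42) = x - 7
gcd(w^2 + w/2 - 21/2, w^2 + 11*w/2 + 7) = w + 7/2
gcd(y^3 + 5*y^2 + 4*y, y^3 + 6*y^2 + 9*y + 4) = y^2 + 5*y + 4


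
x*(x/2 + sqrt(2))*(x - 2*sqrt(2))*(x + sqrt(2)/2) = x^4/2 + sqrt(2)*x^3/4 - 4*x^2 - 2*sqrt(2)*x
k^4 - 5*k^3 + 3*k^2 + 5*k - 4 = (k - 4)*(k - 1)^2*(k + 1)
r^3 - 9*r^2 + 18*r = r*(r - 6)*(r - 3)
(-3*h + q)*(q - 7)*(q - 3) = -3*h*q^2 + 30*h*q - 63*h + q^3 - 10*q^2 + 21*q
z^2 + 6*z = z*(z + 6)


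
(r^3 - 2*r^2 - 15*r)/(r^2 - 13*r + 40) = r*(r + 3)/(r - 8)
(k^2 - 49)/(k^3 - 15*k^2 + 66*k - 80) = (k^2 - 49)/(k^3 - 15*k^2 + 66*k - 80)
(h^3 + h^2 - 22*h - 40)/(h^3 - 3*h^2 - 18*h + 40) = (h + 2)/(h - 2)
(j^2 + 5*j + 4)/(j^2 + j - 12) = (j + 1)/(j - 3)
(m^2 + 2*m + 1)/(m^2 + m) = (m + 1)/m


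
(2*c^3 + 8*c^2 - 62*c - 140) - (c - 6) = 2*c^3 + 8*c^2 - 63*c - 134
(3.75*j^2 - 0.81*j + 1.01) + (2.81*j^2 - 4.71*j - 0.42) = 6.56*j^2 - 5.52*j + 0.59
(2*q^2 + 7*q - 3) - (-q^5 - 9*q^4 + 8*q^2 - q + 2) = q^5 + 9*q^4 - 6*q^2 + 8*q - 5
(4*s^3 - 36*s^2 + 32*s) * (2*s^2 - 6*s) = 8*s^5 - 96*s^4 + 280*s^3 - 192*s^2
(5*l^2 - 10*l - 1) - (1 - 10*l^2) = 15*l^2 - 10*l - 2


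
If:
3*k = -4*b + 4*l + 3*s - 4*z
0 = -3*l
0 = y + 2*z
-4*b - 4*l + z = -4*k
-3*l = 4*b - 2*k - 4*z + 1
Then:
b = 7*z/4 - 1/2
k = 3*z/2 - 1/2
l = 0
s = 31*z/6 - 7/6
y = -2*z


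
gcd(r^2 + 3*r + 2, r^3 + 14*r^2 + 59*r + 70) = r + 2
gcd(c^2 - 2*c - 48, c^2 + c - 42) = 1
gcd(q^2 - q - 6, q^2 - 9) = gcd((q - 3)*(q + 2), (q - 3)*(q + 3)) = q - 3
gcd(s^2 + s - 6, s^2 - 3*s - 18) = s + 3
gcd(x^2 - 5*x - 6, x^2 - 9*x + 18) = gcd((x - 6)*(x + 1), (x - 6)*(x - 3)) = x - 6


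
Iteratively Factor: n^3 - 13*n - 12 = (n + 1)*(n^2 - n - 12) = (n + 1)*(n + 3)*(n - 4)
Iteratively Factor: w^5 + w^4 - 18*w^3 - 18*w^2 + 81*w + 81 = (w + 3)*(w^4 - 2*w^3 - 12*w^2 + 18*w + 27) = (w + 1)*(w + 3)*(w^3 - 3*w^2 - 9*w + 27) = (w - 3)*(w + 1)*(w + 3)*(w^2 - 9) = (w - 3)*(w + 1)*(w + 3)^2*(w - 3)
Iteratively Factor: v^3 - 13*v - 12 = (v + 3)*(v^2 - 3*v - 4) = (v + 1)*(v + 3)*(v - 4)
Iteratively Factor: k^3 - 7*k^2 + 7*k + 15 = (k - 3)*(k^2 - 4*k - 5) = (k - 5)*(k - 3)*(k + 1)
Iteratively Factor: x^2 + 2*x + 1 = (x + 1)*(x + 1)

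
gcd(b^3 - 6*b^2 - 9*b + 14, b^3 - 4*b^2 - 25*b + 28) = b^2 - 8*b + 7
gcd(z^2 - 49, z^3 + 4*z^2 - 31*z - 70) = z + 7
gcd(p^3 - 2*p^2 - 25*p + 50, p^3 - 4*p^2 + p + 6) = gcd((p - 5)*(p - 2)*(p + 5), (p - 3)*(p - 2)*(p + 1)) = p - 2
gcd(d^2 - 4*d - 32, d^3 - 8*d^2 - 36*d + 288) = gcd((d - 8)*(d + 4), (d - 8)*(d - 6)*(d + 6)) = d - 8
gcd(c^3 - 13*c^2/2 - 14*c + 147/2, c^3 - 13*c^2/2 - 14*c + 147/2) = c^3 - 13*c^2/2 - 14*c + 147/2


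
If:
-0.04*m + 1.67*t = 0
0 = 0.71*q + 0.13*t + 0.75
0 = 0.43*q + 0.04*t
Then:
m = -489.61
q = 1.09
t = -11.73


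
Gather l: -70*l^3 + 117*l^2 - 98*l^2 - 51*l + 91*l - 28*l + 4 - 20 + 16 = -70*l^3 + 19*l^2 + 12*l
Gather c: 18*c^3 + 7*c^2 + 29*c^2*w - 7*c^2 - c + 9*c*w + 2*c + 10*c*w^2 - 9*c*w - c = 18*c^3 + 29*c^2*w + 10*c*w^2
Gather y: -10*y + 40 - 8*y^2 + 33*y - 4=-8*y^2 + 23*y + 36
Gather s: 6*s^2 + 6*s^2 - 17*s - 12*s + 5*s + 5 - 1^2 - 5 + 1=12*s^2 - 24*s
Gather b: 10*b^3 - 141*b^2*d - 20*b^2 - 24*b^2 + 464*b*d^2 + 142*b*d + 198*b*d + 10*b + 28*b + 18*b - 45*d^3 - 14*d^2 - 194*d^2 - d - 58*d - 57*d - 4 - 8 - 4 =10*b^3 + b^2*(-141*d - 44) + b*(464*d^2 + 340*d + 56) - 45*d^3 - 208*d^2 - 116*d - 16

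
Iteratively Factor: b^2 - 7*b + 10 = (b - 2)*(b - 5)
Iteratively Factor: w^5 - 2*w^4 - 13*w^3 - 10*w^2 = (w)*(w^4 - 2*w^3 - 13*w^2 - 10*w) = w*(w + 2)*(w^3 - 4*w^2 - 5*w) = w*(w + 1)*(w + 2)*(w^2 - 5*w) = w*(w - 5)*(w + 1)*(w + 2)*(w)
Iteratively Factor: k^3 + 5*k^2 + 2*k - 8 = (k + 4)*(k^2 + k - 2) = (k - 1)*(k + 4)*(k + 2)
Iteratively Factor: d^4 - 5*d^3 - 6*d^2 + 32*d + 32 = (d + 2)*(d^3 - 7*d^2 + 8*d + 16) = (d - 4)*(d + 2)*(d^2 - 3*d - 4) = (d - 4)^2*(d + 2)*(d + 1)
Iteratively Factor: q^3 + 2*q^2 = (q)*(q^2 + 2*q) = q*(q + 2)*(q)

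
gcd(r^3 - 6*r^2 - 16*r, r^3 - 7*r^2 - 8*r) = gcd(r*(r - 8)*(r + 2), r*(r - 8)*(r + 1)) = r^2 - 8*r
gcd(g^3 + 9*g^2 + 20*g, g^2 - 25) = g + 5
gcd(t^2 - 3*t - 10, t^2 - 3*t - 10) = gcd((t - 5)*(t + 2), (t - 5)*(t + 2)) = t^2 - 3*t - 10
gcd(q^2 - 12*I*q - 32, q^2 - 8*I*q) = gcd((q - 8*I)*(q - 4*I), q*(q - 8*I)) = q - 8*I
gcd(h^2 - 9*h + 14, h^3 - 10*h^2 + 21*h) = h - 7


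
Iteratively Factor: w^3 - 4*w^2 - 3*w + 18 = (w + 2)*(w^2 - 6*w + 9) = (w - 3)*(w + 2)*(w - 3)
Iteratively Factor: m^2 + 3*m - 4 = (m - 1)*(m + 4)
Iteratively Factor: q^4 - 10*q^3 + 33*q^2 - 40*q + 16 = (q - 1)*(q^3 - 9*q^2 + 24*q - 16) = (q - 4)*(q - 1)*(q^2 - 5*q + 4) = (q - 4)^2*(q - 1)*(q - 1)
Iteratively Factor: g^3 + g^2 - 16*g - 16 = (g + 1)*(g^2 - 16) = (g - 4)*(g + 1)*(g + 4)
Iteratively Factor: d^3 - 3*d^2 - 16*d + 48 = (d - 4)*(d^2 + d - 12) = (d - 4)*(d + 4)*(d - 3)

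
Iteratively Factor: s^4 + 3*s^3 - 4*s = (s + 2)*(s^3 + s^2 - 2*s) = s*(s + 2)*(s^2 + s - 2) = s*(s + 2)^2*(s - 1)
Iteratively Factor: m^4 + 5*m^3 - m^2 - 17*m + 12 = (m - 1)*(m^3 + 6*m^2 + 5*m - 12) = (m - 1)^2*(m^2 + 7*m + 12) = (m - 1)^2*(m + 4)*(m + 3)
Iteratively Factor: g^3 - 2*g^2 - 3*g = (g - 3)*(g^2 + g) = g*(g - 3)*(g + 1)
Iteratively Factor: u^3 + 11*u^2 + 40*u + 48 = (u + 4)*(u^2 + 7*u + 12) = (u + 3)*(u + 4)*(u + 4)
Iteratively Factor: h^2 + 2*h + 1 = (h + 1)*(h + 1)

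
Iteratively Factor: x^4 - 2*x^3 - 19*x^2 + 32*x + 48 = (x + 1)*(x^3 - 3*x^2 - 16*x + 48) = (x + 1)*(x + 4)*(x^2 - 7*x + 12) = (x - 4)*(x + 1)*(x + 4)*(x - 3)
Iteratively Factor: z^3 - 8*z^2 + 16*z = (z)*(z^2 - 8*z + 16) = z*(z - 4)*(z - 4)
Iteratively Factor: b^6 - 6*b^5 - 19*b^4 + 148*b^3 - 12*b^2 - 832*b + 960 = (b - 2)*(b^5 - 4*b^4 - 27*b^3 + 94*b^2 + 176*b - 480) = (b - 2)*(b + 4)*(b^4 - 8*b^3 + 5*b^2 + 74*b - 120) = (b - 2)^2*(b + 4)*(b^3 - 6*b^2 - 7*b + 60) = (b - 2)^2*(b + 3)*(b + 4)*(b^2 - 9*b + 20) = (b - 4)*(b - 2)^2*(b + 3)*(b + 4)*(b - 5)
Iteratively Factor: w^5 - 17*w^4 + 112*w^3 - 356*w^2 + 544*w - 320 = (w - 5)*(w^4 - 12*w^3 + 52*w^2 - 96*w + 64) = (w - 5)*(w - 4)*(w^3 - 8*w^2 + 20*w - 16) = (w - 5)*(w - 4)*(w - 2)*(w^2 - 6*w + 8) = (w - 5)*(w - 4)*(w - 2)^2*(w - 4)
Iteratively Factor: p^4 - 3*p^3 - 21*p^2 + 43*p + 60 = (p + 1)*(p^3 - 4*p^2 - 17*p + 60) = (p - 3)*(p + 1)*(p^2 - p - 20) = (p - 5)*(p - 3)*(p + 1)*(p + 4)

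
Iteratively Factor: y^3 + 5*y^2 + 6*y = (y)*(y^2 + 5*y + 6) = y*(y + 2)*(y + 3)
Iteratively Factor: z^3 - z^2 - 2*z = (z)*(z^2 - z - 2) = z*(z + 1)*(z - 2)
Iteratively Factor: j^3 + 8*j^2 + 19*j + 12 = (j + 1)*(j^2 + 7*j + 12) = (j + 1)*(j + 4)*(j + 3)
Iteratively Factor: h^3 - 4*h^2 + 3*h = (h - 3)*(h^2 - h) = h*(h - 3)*(h - 1)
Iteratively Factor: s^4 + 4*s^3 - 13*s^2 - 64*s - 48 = (s - 4)*(s^3 + 8*s^2 + 19*s + 12) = (s - 4)*(s + 3)*(s^2 + 5*s + 4) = (s - 4)*(s + 1)*(s + 3)*(s + 4)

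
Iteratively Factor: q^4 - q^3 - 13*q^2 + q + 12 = (q - 4)*(q^3 + 3*q^2 - q - 3) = (q - 4)*(q - 1)*(q^2 + 4*q + 3) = (q - 4)*(q - 1)*(q + 3)*(q + 1)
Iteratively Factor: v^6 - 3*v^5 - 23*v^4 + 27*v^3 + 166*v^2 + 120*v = (v - 5)*(v^5 + 2*v^4 - 13*v^3 - 38*v^2 - 24*v) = (v - 5)*(v + 2)*(v^4 - 13*v^2 - 12*v) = (v - 5)*(v + 1)*(v + 2)*(v^3 - v^2 - 12*v) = (v - 5)*(v - 4)*(v + 1)*(v + 2)*(v^2 + 3*v) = (v - 5)*(v - 4)*(v + 1)*(v + 2)*(v + 3)*(v)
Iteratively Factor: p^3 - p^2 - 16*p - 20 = (p - 5)*(p^2 + 4*p + 4) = (p - 5)*(p + 2)*(p + 2)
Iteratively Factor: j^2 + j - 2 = (j - 1)*(j + 2)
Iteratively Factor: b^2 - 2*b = (b)*(b - 2)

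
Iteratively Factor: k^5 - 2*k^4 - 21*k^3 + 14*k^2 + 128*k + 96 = (k - 4)*(k^4 + 2*k^3 - 13*k^2 - 38*k - 24) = (k - 4)*(k + 3)*(k^3 - k^2 - 10*k - 8) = (k - 4)^2*(k + 3)*(k^2 + 3*k + 2) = (k - 4)^2*(k + 1)*(k + 3)*(k + 2)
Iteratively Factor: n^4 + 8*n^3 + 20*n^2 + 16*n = (n)*(n^3 + 8*n^2 + 20*n + 16) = n*(n + 2)*(n^2 + 6*n + 8) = n*(n + 2)*(n + 4)*(n + 2)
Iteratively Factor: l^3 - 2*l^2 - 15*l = (l + 3)*(l^2 - 5*l) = l*(l + 3)*(l - 5)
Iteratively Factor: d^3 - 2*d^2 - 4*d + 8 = (d - 2)*(d^2 - 4) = (d - 2)*(d + 2)*(d - 2)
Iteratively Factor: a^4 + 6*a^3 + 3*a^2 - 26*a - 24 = (a + 1)*(a^3 + 5*a^2 - 2*a - 24) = (a + 1)*(a + 3)*(a^2 + 2*a - 8) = (a - 2)*(a + 1)*(a + 3)*(a + 4)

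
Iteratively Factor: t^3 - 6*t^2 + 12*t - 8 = (t - 2)*(t^2 - 4*t + 4) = (t - 2)^2*(t - 2)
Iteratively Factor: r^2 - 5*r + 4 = (r - 4)*(r - 1)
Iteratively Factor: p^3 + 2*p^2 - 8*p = (p + 4)*(p^2 - 2*p) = (p - 2)*(p + 4)*(p)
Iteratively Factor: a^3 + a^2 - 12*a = (a)*(a^2 + a - 12) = a*(a + 4)*(a - 3)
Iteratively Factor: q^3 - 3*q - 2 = (q - 2)*(q^2 + 2*q + 1) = (q - 2)*(q + 1)*(q + 1)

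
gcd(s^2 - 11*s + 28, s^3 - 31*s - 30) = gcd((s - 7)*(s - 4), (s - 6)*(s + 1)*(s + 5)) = 1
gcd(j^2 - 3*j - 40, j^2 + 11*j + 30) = j + 5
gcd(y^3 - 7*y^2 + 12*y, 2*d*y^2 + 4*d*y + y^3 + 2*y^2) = y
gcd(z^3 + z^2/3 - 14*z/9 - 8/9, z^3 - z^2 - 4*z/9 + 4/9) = z + 2/3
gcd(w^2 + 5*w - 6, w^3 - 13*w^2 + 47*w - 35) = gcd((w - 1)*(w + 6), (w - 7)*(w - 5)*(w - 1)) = w - 1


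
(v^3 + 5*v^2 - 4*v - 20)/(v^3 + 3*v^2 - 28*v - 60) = (v^2 + 3*v - 10)/(v^2 + v - 30)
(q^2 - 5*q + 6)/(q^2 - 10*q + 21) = (q - 2)/(q - 7)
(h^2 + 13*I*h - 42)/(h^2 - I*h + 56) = (h + 6*I)/(h - 8*I)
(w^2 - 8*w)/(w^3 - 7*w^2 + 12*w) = (w - 8)/(w^2 - 7*w + 12)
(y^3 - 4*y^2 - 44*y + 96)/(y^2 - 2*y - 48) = y - 2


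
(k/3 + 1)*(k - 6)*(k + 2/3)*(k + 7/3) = k^4/3 - 229*k^2/27 - 176*k/9 - 28/3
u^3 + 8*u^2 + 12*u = u*(u + 2)*(u + 6)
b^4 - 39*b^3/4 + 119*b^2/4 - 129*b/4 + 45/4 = (b - 5)*(b - 3)*(b - 1)*(b - 3/4)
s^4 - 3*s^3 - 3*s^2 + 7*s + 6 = (s - 3)*(s - 2)*(s + 1)^2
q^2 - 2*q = q*(q - 2)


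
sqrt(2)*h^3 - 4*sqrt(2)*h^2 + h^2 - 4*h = h*(h - 4)*(sqrt(2)*h + 1)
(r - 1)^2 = r^2 - 2*r + 1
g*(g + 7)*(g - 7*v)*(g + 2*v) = g^4 - 5*g^3*v + 7*g^3 - 14*g^2*v^2 - 35*g^2*v - 98*g*v^2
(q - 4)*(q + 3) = q^2 - q - 12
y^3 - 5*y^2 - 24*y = y*(y - 8)*(y + 3)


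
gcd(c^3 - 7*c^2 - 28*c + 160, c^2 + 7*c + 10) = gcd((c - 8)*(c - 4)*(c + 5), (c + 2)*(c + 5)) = c + 5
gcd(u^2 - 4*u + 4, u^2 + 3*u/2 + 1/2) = 1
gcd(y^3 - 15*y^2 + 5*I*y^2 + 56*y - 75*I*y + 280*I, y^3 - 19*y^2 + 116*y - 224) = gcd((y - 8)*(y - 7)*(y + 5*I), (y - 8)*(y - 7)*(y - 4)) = y^2 - 15*y + 56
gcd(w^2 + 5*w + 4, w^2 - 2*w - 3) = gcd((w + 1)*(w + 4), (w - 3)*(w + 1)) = w + 1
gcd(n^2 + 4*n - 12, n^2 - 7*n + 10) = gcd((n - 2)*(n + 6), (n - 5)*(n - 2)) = n - 2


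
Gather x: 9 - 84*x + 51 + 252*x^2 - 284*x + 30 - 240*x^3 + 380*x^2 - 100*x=-240*x^3 + 632*x^2 - 468*x + 90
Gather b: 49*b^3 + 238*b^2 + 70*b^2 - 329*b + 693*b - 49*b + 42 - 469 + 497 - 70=49*b^3 + 308*b^2 + 315*b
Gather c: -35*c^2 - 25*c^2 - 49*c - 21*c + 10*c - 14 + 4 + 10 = -60*c^2 - 60*c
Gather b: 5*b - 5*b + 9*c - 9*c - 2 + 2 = 0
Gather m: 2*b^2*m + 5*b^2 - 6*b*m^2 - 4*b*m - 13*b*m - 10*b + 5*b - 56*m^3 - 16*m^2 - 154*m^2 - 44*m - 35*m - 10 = 5*b^2 - 5*b - 56*m^3 + m^2*(-6*b - 170) + m*(2*b^2 - 17*b - 79) - 10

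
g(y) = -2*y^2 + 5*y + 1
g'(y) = 5 - 4*y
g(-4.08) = -52.69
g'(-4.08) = 21.32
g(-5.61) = -89.99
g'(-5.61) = 27.44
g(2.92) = -1.45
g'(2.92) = -6.68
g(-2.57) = -25.06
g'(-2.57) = 15.28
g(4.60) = -18.32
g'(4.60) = -13.40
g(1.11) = 4.09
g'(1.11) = 0.56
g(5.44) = -30.99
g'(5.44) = -16.76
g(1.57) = 3.92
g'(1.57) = -1.28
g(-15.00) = -524.00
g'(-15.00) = 65.00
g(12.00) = -227.00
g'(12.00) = -43.00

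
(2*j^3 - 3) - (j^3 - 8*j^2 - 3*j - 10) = j^3 + 8*j^2 + 3*j + 7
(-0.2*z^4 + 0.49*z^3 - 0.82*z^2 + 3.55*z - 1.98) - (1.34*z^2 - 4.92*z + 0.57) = -0.2*z^4 + 0.49*z^3 - 2.16*z^2 + 8.47*z - 2.55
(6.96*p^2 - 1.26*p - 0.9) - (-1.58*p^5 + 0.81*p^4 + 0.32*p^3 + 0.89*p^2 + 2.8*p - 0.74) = 1.58*p^5 - 0.81*p^4 - 0.32*p^3 + 6.07*p^2 - 4.06*p - 0.16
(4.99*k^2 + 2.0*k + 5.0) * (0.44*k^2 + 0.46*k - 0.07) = 2.1956*k^4 + 3.1754*k^3 + 2.7707*k^2 + 2.16*k - 0.35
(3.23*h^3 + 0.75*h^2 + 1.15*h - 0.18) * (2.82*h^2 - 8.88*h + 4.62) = 9.1086*h^5 - 26.5674*h^4 + 11.5056*h^3 - 7.2546*h^2 + 6.9114*h - 0.8316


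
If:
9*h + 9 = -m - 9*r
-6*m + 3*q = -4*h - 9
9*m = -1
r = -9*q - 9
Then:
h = -1700/1053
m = -1/9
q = -3379/3159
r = 220/351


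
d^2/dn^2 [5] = 0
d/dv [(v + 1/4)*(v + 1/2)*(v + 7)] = 3*v^2 + 31*v/2 + 43/8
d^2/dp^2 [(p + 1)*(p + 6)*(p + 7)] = 6*p + 28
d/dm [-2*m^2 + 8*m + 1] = 8 - 4*m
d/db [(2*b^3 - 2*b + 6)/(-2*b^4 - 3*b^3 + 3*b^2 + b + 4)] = 2*(2*b^6 - 3*b^4 + 20*b^3 + 42*b^2 - 18*b - 7)/(4*b^8 + 12*b^7 - 3*b^6 - 22*b^5 - 13*b^4 - 18*b^3 + 25*b^2 + 8*b + 16)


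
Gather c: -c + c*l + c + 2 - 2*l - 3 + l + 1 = c*l - l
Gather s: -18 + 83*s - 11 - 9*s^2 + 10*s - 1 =-9*s^2 + 93*s - 30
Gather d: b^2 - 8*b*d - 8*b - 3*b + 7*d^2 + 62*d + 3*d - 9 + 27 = b^2 - 11*b + 7*d^2 + d*(65 - 8*b) + 18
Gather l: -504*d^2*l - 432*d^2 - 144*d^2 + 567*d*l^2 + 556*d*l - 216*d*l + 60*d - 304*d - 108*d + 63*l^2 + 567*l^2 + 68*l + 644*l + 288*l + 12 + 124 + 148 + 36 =-576*d^2 - 352*d + l^2*(567*d + 630) + l*(-504*d^2 + 340*d + 1000) + 320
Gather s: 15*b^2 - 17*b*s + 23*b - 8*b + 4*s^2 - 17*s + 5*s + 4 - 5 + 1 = 15*b^2 + 15*b + 4*s^2 + s*(-17*b - 12)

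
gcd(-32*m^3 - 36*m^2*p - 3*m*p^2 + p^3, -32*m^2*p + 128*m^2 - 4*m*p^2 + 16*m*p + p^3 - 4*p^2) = -32*m^2 - 4*m*p + p^2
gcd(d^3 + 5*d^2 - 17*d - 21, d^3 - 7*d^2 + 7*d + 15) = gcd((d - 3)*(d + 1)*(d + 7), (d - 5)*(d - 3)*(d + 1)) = d^2 - 2*d - 3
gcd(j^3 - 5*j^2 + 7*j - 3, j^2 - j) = j - 1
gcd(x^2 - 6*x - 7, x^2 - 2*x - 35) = x - 7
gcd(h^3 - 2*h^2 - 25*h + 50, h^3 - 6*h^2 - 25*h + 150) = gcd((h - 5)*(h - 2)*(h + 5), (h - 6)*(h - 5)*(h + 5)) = h^2 - 25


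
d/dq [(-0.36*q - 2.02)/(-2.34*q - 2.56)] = (-8.904168*q - 9.741312)/(2.34*q + 2.56)^3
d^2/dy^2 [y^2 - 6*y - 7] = 2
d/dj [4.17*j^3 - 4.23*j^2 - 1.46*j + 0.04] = 12.51*j^2 - 8.46*j - 1.46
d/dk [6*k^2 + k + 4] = 12*k + 1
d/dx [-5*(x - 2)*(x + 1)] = 5 - 10*x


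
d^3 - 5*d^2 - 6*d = d*(d - 6)*(d + 1)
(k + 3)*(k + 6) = k^2 + 9*k + 18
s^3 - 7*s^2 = s^2*(s - 7)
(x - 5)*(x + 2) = x^2 - 3*x - 10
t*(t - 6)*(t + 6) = t^3 - 36*t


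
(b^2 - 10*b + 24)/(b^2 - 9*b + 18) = (b - 4)/(b - 3)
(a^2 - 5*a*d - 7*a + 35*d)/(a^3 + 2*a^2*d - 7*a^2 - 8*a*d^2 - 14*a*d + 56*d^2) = (a - 5*d)/(a^2 + 2*a*d - 8*d^2)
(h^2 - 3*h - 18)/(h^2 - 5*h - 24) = (h - 6)/(h - 8)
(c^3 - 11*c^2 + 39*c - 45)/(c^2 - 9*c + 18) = (c^2 - 8*c + 15)/(c - 6)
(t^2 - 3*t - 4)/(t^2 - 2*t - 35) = (-t^2 + 3*t + 4)/(-t^2 + 2*t + 35)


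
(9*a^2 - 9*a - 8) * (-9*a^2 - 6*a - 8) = -81*a^4 + 27*a^3 + 54*a^2 + 120*a + 64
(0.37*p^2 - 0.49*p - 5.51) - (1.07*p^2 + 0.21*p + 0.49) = -0.7*p^2 - 0.7*p - 6.0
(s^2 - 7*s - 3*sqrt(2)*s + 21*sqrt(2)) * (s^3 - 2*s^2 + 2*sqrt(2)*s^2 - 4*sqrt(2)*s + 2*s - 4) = s^5 - 9*s^4 - sqrt(2)*s^4 + 4*s^3 + 9*sqrt(2)*s^3 - 20*sqrt(2)*s^2 + 90*s^2 - 140*s + 54*sqrt(2)*s - 84*sqrt(2)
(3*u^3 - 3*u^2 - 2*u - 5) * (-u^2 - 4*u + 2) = -3*u^5 - 9*u^4 + 20*u^3 + 7*u^2 + 16*u - 10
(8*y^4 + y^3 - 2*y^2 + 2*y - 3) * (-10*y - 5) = -80*y^5 - 50*y^4 + 15*y^3 - 10*y^2 + 20*y + 15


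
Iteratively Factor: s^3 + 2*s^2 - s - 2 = (s + 2)*(s^2 - 1) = (s + 1)*(s + 2)*(s - 1)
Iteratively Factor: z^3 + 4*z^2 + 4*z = (z + 2)*(z^2 + 2*z) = (z + 2)^2*(z)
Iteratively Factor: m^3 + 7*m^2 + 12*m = (m + 4)*(m^2 + 3*m) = m*(m + 4)*(m + 3)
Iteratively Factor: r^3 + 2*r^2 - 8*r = (r - 2)*(r^2 + 4*r) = r*(r - 2)*(r + 4)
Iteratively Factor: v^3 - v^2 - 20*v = (v)*(v^2 - v - 20) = v*(v - 5)*(v + 4)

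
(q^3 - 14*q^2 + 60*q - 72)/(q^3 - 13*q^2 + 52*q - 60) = (q - 6)/(q - 5)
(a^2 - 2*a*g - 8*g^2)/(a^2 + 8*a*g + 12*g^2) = (a - 4*g)/(a + 6*g)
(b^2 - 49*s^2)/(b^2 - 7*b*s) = (b + 7*s)/b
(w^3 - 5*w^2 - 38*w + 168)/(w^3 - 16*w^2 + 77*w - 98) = (w^2 + 2*w - 24)/(w^2 - 9*w + 14)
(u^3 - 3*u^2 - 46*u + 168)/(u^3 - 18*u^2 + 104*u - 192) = (u + 7)/(u - 8)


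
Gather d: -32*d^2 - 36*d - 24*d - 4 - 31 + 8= -32*d^2 - 60*d - 27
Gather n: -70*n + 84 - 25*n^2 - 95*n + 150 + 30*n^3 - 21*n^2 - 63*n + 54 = 30*n^3 - 46*n^2 - 228*n + 288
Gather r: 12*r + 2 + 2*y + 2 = 12*r + 2*y + 4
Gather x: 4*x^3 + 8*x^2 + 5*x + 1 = 4*x^3 + 8*x^2 + 5*x + 1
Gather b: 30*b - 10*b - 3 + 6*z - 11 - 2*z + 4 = 20*b + 4*z - 10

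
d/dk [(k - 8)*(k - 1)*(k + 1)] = 3*k^2 - 16*k - 1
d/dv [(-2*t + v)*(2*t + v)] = 2*v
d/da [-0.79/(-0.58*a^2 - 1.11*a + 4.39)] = (-0.9164*a - 0.8769)/(0.58*a^2 + 1.11*a - 4.39)^2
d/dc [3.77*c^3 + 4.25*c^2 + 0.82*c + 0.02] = 11.31*c^2 + 8.5*c + 0.82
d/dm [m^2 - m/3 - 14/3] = 2*m - 1/3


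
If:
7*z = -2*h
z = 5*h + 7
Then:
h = -49/37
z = 14/37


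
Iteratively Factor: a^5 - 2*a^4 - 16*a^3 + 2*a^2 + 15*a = (a - 5)*(a^4 + 3*a^3 - a^2 - 3*a) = (a - 5)*(a + 3)*(a^3 - a) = (a - 5)*(a - 1)*(a + 3)*(a^2 + a) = a*(a - 5)*(a - 1)*(a + 3)*(a + 1)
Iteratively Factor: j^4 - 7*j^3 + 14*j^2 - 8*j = (j - 2)*(j^3 - 5*j^2 + 4*j) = (j - 4)*(j - 2)*(j^2 - j) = j*(j - 4)*(j - 2)*(j - 1)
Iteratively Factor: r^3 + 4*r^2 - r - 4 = (r + 4)*(r^2 - 1) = (r - 1)*(r + 4)*(r + 1)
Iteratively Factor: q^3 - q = (q + 1)*(q^2 - q) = q*(q + 1)*(q - 1)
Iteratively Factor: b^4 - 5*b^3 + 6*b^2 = (b - 2)*(b^3 - 3*b^2) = (b - 3)*(b - 2)*(b^2) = b*(b - 3)*(b - 2)*(b)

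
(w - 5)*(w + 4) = w^2 - w - 20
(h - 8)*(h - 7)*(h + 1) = h^3 - 14*h^2 + 41*h + 56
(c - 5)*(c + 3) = c^2 - 2*c - 15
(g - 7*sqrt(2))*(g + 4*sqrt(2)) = g^2 - 3*sqrt(2)*g - 56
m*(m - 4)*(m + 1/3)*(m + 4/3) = m^4 - 7*m^3/3 - 56*m^2/9 - 16*m/9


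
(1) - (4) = -3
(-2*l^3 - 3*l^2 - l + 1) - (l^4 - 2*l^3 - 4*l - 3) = -l^4 - 3*l^2 + 3*l + 4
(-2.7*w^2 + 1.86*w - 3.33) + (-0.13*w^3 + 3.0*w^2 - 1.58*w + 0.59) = -0.13*w^3 + 0.3*w^2 + 0.28*w - 2.74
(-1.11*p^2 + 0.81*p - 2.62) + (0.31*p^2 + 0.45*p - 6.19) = -0.8*p^2 + 1.26*p - 8.81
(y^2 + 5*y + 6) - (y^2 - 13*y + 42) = 18*y - 36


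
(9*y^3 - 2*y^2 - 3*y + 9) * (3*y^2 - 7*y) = 27*y^5 - 69*y^4 + 5*y^3 + 48*y^2 - 63*y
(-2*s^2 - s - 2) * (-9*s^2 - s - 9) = 18*s^4 + 11*s^3 + 37*s^2 + 11*s + 18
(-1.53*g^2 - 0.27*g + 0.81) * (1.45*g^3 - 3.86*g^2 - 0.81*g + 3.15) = -2.2185*g^5 + 5.5143*g^4 + 3.456*g^3 - 7.7274*g^2 - 1.5066*g + 2.5515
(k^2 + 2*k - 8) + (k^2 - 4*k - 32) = 2*k^2 - 2*k - 40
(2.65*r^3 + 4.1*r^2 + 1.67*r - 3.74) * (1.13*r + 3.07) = 2.9945*r^4 + 12.7685*r^3 + 14.4741*r^2 + 0.9007*r - 11.4818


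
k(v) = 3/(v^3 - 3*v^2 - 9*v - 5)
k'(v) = 3*(-3*v^2 + 6*v + 9)/(v^3 - 3*v^2 - 9*v - 5)^2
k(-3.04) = -0.09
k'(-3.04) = -0.10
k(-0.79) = -11.75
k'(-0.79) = 109.87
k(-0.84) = -20.07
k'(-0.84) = 247.39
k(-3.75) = -0.05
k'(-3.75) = -0.04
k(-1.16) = -19.02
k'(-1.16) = -240.89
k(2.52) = -0.10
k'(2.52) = 0.02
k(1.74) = -0.12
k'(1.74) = 0.05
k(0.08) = -0.52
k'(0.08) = 0.86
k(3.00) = -0.09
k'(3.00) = 0.00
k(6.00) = 0.06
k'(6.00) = -0.08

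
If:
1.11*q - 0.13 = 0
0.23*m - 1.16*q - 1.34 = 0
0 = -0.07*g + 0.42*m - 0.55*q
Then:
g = 37.58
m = 6.42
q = 0.12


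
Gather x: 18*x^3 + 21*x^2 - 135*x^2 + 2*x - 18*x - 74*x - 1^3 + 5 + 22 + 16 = 18*x^3 - 114*x^2 - 90*x + 42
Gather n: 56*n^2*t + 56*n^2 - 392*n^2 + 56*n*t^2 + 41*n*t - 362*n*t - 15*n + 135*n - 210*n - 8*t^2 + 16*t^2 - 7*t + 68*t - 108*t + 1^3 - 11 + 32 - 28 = n^2*(56*t - 336) + n*(56*t^2 - 321*t - 90) + 8*t^2 - 47*t - 6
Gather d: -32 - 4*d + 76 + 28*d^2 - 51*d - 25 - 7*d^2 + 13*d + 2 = 21*d^2 - 42*d + 21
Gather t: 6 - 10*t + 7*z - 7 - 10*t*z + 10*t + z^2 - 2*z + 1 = -10*t*z + z^2 + 5*z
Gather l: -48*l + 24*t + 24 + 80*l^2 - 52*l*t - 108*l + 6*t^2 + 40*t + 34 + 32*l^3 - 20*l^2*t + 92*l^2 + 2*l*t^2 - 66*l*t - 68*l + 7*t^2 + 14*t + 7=32*l^3 + l^2*(172 - 20*t) + l*(2*t^2 - 118*t - 224) + 13*t^2 + 78*t + 65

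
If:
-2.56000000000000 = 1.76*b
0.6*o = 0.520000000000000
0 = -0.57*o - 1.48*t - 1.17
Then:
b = -1.45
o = 0.87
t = -1.12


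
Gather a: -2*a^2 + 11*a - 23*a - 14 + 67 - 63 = -2*a^2 - 12*a - 10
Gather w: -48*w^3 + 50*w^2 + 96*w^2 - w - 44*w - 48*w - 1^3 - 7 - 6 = -48*w^3 + 146*w^2 - 93*w - 14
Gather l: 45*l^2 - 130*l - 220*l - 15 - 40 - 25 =45*l^2 - 350*l - 80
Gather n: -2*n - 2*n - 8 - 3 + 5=-4*n - 6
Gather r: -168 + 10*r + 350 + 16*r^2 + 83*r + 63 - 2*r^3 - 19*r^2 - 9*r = -2*r^3 - 3*r^2 + 84*r + 245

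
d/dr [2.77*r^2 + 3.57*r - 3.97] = 5.54*r + 3.57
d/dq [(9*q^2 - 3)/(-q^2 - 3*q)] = 3*(-9*q^2 - 2*q - 3)/(q^2*(q^2 + 6*q + 9))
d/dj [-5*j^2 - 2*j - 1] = -10*j - 2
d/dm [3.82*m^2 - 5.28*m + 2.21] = 7.64*m - 5.28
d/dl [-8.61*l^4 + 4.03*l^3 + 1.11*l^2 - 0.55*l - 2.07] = -34.44*l^3 + 12.09*l^2 + 2.22*l - 0.55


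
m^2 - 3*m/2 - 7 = (m - 7/2)*(m + 2)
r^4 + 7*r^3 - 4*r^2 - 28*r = r*(r - 2)*(r + 2)*(r + 7)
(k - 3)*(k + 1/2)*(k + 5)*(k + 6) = k^4 + 17*k^3/2 + k^2 - 183*k/2 - 45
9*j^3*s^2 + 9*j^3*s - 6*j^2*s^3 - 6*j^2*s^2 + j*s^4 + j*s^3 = s*(-3*j + s)^2*(j*s + j)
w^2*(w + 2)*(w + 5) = w^4 + 7*w^3 + 10*w^2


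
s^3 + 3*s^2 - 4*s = s*(s - 1)*(s + 4)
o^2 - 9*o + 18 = (o - 6)*(o - 3)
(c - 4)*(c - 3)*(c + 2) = c^3 - 5*c^2 - 2*c + 24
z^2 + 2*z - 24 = (z - 4)*(z + 6)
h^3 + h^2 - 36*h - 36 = (h - 6)*(h + 1)*(h + 6)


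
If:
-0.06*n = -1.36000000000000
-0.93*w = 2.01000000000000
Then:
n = 22.67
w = -2.16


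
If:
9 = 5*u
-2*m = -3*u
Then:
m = 27/10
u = 9/5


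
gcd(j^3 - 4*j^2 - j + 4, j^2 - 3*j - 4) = j^2 - 3*j - 4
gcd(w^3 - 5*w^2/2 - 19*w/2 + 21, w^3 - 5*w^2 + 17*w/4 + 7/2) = w^2 - 11*w/2 + 7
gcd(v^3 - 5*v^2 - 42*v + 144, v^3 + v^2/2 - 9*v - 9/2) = v - 3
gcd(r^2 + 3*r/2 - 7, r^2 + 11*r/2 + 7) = r + 7/2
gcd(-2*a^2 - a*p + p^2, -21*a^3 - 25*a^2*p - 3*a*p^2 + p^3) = a + p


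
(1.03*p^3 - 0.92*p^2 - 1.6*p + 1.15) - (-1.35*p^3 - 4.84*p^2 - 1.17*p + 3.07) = 2.38*p^3 + 3.92*p^2 - 0.43*p - 1.92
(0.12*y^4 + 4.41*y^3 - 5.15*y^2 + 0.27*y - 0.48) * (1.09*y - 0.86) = 0.1308*y^5 + 4.7037*y^4 - 9.4061*y^3 + 4.7233*y^2 - 0.7554*y + 0.4128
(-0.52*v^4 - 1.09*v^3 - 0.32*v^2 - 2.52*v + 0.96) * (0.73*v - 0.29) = -0.3796*v^5 - 0.6449*v^4 + 0.0825*v^3 - 1.7468*v^2 + 1.4316*v - 0.2784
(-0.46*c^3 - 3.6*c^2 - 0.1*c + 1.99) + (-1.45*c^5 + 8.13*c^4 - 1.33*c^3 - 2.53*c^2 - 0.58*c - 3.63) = -1.45*c^5 + 8.13*c^4 - 1.79*c^3 - 6.13*c^2 - 0.68*c - 1.64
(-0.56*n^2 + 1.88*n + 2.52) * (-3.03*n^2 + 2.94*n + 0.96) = 1.6968*n^4 - 7.3428*n^3 - 2.646*n^2 + 9.2136*n + 2.4192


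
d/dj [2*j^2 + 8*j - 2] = 4*j + 8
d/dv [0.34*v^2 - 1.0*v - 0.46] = 0.68*v - 1.0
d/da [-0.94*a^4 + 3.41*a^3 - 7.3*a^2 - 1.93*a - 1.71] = -3.76*a^3 + 10.23*a^2 - 14.6*a - 1.93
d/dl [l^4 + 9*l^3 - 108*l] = 4*l^3 + 27*l^2 - 108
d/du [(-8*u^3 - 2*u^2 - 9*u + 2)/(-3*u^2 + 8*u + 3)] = (24*u^4 - 128*u^3 - 115*u^2 - 43)/(9*u^4 - 48*u^3 + 46*u^2 + 48*u + 9)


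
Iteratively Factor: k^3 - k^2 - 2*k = (k + 1)*(k^2 - 2*k) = k*(k + 1)*(k - 2)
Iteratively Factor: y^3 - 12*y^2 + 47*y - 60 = (y - 4)*(y^2 - 8*y + 15) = (y - 5)*(y - 4)*(y - 3)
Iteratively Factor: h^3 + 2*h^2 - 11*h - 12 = (h + 1)*(h^2 + h - 12) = (h + 1)*(h + 4)*(h - 3)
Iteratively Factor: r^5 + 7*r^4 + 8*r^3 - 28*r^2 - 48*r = (r + 3)*(r^4 + 4*r^3 - 4*r^2 - 16*r) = r*(r + 3)*(r^3 + 4*r^2 - 4*r - 16) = r*(r - 2)*(r + 3)*(r^2 + 6*r + 8) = r*(r - 2)*(r + 2)*(r + 3)*(r + 4)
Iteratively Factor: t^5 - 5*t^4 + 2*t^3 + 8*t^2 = (t)*(t^4 - 5*t^3 + 2*t^2 + 8*t) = t^2*(t^3 - 5*t^2 + 2*t + 8) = t^2*(t + 1)*(t^2 - 6*t + 8) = t^2*(t - 4)*(t + 1)*(t - 2)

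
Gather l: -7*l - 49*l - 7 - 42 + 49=-56*l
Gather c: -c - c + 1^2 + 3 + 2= 6 - 2*c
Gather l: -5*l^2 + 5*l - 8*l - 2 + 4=-5*l^2 - 3*l + 2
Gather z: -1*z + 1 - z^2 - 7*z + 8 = -z^2 - 8*z + 9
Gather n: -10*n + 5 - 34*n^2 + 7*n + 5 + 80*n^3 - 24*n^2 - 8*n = 80*n^3 - 58*n^2 - 11*n + 10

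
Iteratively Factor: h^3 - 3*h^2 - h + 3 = (h - 1)*(h^2 - 2*h - 3) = (h - 1)*(h + 1)*(h - 3)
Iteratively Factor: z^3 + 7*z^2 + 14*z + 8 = (z + 4)*(z^2 + 3*z + 2) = (z + 2)*(z + 4)*(z + 1)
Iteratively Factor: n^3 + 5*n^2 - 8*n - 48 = (n - 3)*(n^2 + 8*n + 16) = (n - 3)*(n + 4)*(n + 4)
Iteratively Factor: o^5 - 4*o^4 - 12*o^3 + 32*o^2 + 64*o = (o + 2)*(o^4 - 6*o^3 + 32*o) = (o - 4)*(o + 2)*(o^3 - 2*o^2 - 8*o) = (o - 4)^2*(o + 2)*(o^2 + 2*o) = (o - 4)^2*(o + 2)^2*(o)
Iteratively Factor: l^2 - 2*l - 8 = (l + 2)*(l - 4)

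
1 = 1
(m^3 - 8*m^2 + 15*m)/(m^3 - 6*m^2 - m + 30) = m/(m + 2)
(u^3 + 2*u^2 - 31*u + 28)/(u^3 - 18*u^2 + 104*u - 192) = (u^2 + 6*u - 7)/(u^2 - 14*u + 48)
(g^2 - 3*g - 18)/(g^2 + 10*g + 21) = (g - 6)/(g + 7)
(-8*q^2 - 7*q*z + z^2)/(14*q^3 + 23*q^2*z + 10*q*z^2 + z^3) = (-8*q + z)/(14*q^2 + 9*q*z + z^2)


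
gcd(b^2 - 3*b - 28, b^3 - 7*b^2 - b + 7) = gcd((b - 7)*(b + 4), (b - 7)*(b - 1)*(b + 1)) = b - 7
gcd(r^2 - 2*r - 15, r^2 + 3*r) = r + 3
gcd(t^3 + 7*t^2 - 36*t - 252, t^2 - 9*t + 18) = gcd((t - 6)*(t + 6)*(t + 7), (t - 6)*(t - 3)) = t - 6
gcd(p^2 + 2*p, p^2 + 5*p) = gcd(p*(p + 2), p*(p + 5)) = p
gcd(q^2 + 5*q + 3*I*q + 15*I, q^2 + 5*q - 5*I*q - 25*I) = q + 5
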